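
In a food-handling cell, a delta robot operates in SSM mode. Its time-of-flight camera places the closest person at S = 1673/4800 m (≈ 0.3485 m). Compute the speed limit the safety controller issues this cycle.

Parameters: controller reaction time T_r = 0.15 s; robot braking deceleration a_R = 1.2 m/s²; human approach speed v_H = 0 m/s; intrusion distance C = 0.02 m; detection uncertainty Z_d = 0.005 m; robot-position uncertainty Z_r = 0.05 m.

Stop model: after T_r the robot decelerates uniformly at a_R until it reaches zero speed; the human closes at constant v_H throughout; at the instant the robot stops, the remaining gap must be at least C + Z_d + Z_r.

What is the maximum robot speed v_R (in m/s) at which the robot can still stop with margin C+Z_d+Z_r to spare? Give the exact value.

v_R_max = 13/20 m/s = 0.6500 m/s

at the boundary: (5/12)·v² + (3/20)·v + (-1313/4800) = 0
  disc = (3/20)² − 4·(5/12)·(-1313/4800) = 6889/14400 ; √disc = 83/120
  v_R = (−(3/20) + 83/120) / (2·(5/12)) = 13/20 m/s
check:
braking lasts T_s = (13/20)/(6/5) = 0.5417 s
robot in T_r: 0.6500·0.1500 = 0.0975 m
robot under decel: 0.6500²/(2·1.2000) = 0.1760 m
person approaches 0.0000·(0.1500+0.5417) = 0.0000 m
C+Z_d+Z_r = 0.0200+0.0050+0.0500 = 0.0750 m
sum ≈ 0.0975+0.1760+0.0000+0.0750 ≈ 0.3485 m = S ✓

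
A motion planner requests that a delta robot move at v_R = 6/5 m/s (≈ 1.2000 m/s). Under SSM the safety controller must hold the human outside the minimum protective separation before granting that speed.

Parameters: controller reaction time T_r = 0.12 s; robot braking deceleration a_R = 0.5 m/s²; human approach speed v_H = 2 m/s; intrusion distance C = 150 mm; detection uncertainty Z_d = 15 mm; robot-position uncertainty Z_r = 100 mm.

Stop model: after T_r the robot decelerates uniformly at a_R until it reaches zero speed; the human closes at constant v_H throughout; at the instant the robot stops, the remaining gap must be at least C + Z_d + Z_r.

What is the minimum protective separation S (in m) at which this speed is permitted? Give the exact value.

braking lasts T_s = (6/5)/(1/2) = 2.4000 s
reaction-phase robot travel = 1.2000·0.1200 = 0.1440 m
robot under decel: 1.2000²/(2·0.5000) = 1.4400 m
human closes 2.0000·2.5200 = 5.0400 m
C+Z_d+Z_r = 0.1500+0.0150+0.1000 = 0.2650 m
S_min ≈ 0.1440+1.4400+5.0400+0.2650  ⇒  S_min = 6889/1000 m

S_min = 6889/1000 m = 6.8890 m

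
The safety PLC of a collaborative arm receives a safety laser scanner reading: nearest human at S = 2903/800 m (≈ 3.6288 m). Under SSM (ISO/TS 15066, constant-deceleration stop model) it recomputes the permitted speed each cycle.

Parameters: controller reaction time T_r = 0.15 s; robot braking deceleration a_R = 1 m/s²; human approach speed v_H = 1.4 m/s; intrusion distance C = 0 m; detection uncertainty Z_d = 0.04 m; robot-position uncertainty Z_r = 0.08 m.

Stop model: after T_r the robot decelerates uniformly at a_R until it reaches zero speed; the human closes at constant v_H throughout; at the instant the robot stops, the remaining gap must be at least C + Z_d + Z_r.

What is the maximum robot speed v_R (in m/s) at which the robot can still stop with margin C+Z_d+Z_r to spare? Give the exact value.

v_R_max = 29/20 m/s = 1.4500 m/s

collect terms ⇒ (1/2)·v_R² + (31/20)·v_R + (-2639/800) = 0
  disc = (31/20)² − 4·(1/2)·(-2639/800) = 9 ; √disc = 3
  v_R = (−(31/20) + 3) / (2·(1/2)) = 29/20 m/s
check:
stop time T_s = (29/20)/1 = 1.4500 s
robot in T_r: 1.4500·0.1500 = 0.2175 m
robot under decel: 1.4500²/(2·1.0000) = 1.0513 m
person approaches 1.4000·(0.1500+1.4500) = 2.2400 m
margins: 0.0000+0.0400+0.0800 = 0.1200 m
sum ≈ 0.2175+1.0513+2.2400+0.1200 ≈ 3.6288 m = S ✓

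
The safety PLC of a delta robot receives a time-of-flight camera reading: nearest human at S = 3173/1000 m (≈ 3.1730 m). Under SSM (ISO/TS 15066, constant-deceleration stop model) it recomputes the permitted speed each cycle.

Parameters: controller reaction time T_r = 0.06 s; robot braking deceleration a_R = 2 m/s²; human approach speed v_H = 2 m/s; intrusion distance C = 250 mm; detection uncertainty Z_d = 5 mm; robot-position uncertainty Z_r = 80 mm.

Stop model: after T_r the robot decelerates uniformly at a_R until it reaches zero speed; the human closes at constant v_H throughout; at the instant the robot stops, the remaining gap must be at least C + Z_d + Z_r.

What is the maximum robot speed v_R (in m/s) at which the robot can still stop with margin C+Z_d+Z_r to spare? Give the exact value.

at the boundary: (1/4)·v² + (53/50)·v + (-1359/500) = 0
  disc = (53/50)² − 4·(1/4)·(-1359/500) = 2401/625 ; √disc = 49/25
  v_R = (−(53/50) + 49/25) / (2·(1/4)) = 9/5 m/s
check:
braking lasts T_s = (9/5)/2 = 0.9000 s
reaction-phase robot travel = 1.8000·0.0600 = 0.1080 m
robot covers 1.8000·0.9000 − ½·2.0000·0.9000² = 0.8100 m while stopping
human over T_r+T_s: 2.0000·(0.0600+0.9000) = 1.9200 m
residual clearance needed = 0.2500+0.0050+0.0800 = 0.3350 m
sum ≈ 0.1080+0.8100+1.9200+0.3350 ≈ 3.1730 m = S ✓

v_R_max = 9/5 m/s = 1.8000 m/s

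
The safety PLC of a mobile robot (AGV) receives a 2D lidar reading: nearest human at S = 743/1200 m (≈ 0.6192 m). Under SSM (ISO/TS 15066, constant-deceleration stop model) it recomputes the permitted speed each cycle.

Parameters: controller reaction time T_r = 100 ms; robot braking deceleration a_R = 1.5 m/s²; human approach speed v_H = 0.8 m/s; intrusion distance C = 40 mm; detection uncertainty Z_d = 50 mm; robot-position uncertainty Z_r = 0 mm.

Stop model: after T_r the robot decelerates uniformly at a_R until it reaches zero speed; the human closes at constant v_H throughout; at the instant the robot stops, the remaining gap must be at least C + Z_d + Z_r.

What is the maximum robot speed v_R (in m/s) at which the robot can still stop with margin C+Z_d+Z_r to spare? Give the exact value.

v_R_max = 11/20 m/s = 0.5500 m/s

collect terms ⇒ (1/3)·v_R² + (19/30)·v_R + (-539/1200) = 0
  disc = (19/30)² − 4·(1/3)·(-539/1200) = 1 ; √disc = 1
  v_R = (−(19/30) + 1) / (2·(1/3)) = 11/20 m/s
check:
T_s = v_R/a_R = (11/20)/(3/2) = 0.3667 s
robot covers v_R·T_r = 0.5500·0.1000 = 0.0550 m before braking
robot covers 0.5500·0.3667 − ½·1.5000·0.3667² = 0.1008 m while stopping
person approaches 0.8000·(0.1000+0.3667) = 0.3733 m
residual clearance needed = 0.0400+0.0500+0.0000 = 0.0900 m
sum ≈ 0.0550+0.1008+0.3733+0.0900 ≈ 0.6192 m = S ✓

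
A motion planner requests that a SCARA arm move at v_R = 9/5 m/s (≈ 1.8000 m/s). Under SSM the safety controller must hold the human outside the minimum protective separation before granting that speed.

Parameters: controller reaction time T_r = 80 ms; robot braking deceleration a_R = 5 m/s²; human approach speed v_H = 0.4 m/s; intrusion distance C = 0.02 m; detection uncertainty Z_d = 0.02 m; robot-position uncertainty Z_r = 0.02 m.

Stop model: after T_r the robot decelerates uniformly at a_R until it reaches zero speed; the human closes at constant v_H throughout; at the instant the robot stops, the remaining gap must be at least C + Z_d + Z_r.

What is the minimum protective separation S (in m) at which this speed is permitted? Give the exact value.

T_s = v_R/a_R = (9/5)/5 = 0.3600 s
robot in T_r: 1.8000·0.0800 = 0.1440 m
robot under decel: 1.8000²/(2·5.0000) = 0.3240 m
human closes 0.4000·0.4400 = 0.1760 m
residual clearance needed = 0.0200+0.0200+0.0200 = 0.0600 m
S_min ≈ 0.1440+0.3240+0.1760+0.0600  ⇒  S_min = 88/125 m

S_min = 88/125 m = 0.7040 m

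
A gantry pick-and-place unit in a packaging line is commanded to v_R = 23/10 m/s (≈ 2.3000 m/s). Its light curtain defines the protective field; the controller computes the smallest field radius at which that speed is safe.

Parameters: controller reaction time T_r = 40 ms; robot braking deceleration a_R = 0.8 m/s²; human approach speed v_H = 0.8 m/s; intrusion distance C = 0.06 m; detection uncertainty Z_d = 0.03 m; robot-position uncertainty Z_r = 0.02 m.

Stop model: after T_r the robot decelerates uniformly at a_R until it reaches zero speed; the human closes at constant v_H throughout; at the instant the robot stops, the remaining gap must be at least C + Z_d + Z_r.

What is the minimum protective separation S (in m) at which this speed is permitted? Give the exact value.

S_min = 23361/4000 m = 5.8403 m

braking lasts T_s = (23/10)/(4/5) = 2.8750 s
reaction-phase robot travel = 2.3000·0.0400 = 0.0920 m
braking distance = 2.3000²/(2·0.8000) = 3.3062 m
human over T_r+T_s: 0.8000·(0.0400+2.8750) = 2.3320 m
margins: 0.0600+0.0300+0.0200 = 0.1100 m
S_min ≈ 0.0920+3.3062+2.3320+0.1100  ⇒  S_min = 23361/4000 m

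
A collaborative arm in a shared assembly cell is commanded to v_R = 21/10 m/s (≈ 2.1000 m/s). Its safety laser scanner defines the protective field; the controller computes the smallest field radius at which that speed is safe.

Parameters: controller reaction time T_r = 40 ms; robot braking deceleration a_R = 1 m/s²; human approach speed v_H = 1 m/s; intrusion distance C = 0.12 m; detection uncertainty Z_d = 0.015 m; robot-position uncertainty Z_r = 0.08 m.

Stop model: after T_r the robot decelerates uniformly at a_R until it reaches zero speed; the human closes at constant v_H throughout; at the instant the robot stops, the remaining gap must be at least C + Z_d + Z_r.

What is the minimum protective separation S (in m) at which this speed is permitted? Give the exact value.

T_s = v_R/a_R = (21/10)/1 = 2.1000 s
robot in T_r: 2.1000·0.0400 = 0.0840 m
robot under decel: 2.1000²/(2·1.0000) = 2.2050 m
person approaches 1.0000·(0.0400+2.1000) = 2.1400 m
residual clearance needed = 0.1200+0.0150+0.0800 = 0.2150 m
S_min ≈ 0.0840+2.2050+2.1400+0.2150  ⇒  S_min = 1161/250 m

S_min = 1161/250 m = 4.6440 m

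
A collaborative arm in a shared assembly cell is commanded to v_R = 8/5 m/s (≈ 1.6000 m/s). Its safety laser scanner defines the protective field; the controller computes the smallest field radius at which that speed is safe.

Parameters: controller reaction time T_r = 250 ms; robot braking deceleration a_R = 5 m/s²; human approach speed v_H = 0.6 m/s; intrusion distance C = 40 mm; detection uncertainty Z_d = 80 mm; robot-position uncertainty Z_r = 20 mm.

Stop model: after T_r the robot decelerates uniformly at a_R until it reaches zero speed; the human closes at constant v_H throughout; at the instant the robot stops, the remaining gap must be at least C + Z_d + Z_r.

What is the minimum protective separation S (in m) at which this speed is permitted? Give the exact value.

S_min = 569/500 m = 1.1380 m

T_s = v_R/a_R = (8/5)/5 = 0.3200 s
robot in T_r: 1.6000·0.2500 = 0.4000 m
robot covers 1.6000·0.3200 − ½·5.0000·0.3200² = 0.2560 m while stopping
human over T_r+T_s: 0.6000·(0.2500+0.3200) = 0.3420 m
residual clearance needed = 0.0400+0.0800+0.0200 = 0.1400 m
S_min ≈ 0.4000+0.2560+0.3420+0.1400  ⇒  S_min = 569/500 m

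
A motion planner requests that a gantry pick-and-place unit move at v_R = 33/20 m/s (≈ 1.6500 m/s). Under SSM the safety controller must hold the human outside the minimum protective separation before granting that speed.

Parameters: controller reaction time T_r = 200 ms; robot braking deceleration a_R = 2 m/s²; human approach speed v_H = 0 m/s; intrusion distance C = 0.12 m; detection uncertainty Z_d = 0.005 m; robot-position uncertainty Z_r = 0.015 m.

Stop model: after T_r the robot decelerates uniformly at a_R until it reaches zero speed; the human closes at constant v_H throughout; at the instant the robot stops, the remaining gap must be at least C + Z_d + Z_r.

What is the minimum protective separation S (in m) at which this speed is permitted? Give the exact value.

S_min = 1841/1600 m = 1.1506 m

stop time T_s = (33/20)/2 = 0.8250 s
robot in T_r: 1.6500·0.2000 = 0.3300 m
robot under decel: 1.6500²/(2·2.0000) = 0.6806 m
human closes 0.0000·1.0250 = 0.0000 m
C+Z_d+Z_r = 0.1200+0.0050+0.0150 = 0.1400 m
S_min ≈ 0.3300+0.6806+0.0000+0.1400  ⇒  S_min = 1841/1600 m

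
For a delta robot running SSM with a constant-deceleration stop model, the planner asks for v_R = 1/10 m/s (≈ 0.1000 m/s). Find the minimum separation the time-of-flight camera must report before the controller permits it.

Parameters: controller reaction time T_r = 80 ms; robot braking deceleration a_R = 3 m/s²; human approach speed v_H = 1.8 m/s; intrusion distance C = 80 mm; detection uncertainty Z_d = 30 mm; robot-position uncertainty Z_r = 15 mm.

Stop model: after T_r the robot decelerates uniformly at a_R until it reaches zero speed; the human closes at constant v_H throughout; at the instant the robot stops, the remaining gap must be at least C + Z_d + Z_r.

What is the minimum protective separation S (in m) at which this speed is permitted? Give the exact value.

S_min = 127/375 m = 0.3387 m

T_s = v_R/a_R = (1/10)/3 = 0.0333 s
robot in T_r: 0.1000·0.0800 = 0.0080 m
robot covers 0.1000·0.0333 − ½·3.0000·0.0333² = 0.0017 m while stopping
human closes 1.8000·0.1133 = 0.2040 m
C+Z_d+Z_r = 0.0800+0.0300+0.0150 = 0.1250 m
S_min ≈ 0.0080+0.0017+0.2040+0.1250  ⇒  S_min = 127/375 m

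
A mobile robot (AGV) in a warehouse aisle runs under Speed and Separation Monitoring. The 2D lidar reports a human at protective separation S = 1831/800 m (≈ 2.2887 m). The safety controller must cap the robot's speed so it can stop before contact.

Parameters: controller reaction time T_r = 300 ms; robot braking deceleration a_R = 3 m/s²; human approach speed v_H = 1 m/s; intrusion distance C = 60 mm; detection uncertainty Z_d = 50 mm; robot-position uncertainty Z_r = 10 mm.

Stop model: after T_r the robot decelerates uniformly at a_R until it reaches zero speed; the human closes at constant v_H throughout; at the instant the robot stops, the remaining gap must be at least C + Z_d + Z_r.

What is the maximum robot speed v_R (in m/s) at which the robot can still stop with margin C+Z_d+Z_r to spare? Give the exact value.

collect terms ⇒ (1/6)·v_R² + (19/30)·v_R + (-299/160) = 0
  disc = (19/30)² − 4·(1/6)·(-299/160) = 5929/3600 ; √disc = 77/60
  v_R = (−(19/30) + 77/60) / (2·(1/6)) = 39/20 m/s
check:
braking lasts T_s = (39/20)/3 = 0.6500 s
robot in T_r: 1.9500·0.3000 = 0.5850 m
braking distance = 1.9500²/(2·3.0000) = 0.6338 m
person approaches 1.0000·(0.3000+0.6500) = 0.9500 m
C+Z_d+Z_r = 0.0600+0.0500+0.0100 = 0.1200 m
sum ≈ 0.5850+0.6338+0.9500+0.1200 ≈ 2.2887 m = S ✓

v_R_max = 39/20 m/s = 1.9500 m/s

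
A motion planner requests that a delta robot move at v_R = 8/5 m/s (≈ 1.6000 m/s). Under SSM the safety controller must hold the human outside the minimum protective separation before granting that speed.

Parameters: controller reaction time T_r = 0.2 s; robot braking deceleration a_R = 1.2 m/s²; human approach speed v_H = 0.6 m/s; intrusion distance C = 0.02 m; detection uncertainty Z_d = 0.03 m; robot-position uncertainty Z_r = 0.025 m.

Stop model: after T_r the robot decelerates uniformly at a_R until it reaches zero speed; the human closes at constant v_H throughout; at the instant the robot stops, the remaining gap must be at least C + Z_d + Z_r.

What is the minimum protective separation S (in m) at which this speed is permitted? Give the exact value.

S_min = 1429/600 m = 2.3817 m

T_s = v_R/a_R = (8/5)/(6/5) = 1.3333 s
robot covers v_R·T_r = 1.6000·0.2000 = 0.3200 m before braking
braking distance = 1.6000²/(2·1.2000) = 1.0667 m
person approaches 0.6000·(0.2000+1.3333) = 0.9200 m
residual clearance needed = 0.0200+0.0300+0.0250 = 0.0750 m
S_min ≈ 0.3200+1.0667+0.9200+0.0750  ⇒  S_min = 1429/600 m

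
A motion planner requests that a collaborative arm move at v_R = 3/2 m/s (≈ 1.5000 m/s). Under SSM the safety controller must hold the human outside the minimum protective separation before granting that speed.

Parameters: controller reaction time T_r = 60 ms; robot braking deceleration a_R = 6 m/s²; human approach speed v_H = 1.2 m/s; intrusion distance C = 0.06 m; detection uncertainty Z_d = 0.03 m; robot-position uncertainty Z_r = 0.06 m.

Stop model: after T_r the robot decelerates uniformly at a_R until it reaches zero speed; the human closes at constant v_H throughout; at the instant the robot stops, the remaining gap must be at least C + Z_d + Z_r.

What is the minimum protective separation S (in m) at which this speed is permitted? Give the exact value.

stop time T_s = (3/2)/6 = 0.2500 s
robot in T_r: 1.5000·0.0600 = 0.0900 m
robot under decel: 1.5000²/(2·6.0000) = 0.1875 m
human over T_r+T_s: 1.2000·(0.0600+0.2500) = 0.3720 m
residual clearance needed = 0.0600+0.0300+0.0600 = 0.1500 m
S_min ≈ 0.0900+0.1875+0.3720+0.1500  ⇒  S_min = 1599/2000 m

S_min = 1599/2000 m = 0.7995 m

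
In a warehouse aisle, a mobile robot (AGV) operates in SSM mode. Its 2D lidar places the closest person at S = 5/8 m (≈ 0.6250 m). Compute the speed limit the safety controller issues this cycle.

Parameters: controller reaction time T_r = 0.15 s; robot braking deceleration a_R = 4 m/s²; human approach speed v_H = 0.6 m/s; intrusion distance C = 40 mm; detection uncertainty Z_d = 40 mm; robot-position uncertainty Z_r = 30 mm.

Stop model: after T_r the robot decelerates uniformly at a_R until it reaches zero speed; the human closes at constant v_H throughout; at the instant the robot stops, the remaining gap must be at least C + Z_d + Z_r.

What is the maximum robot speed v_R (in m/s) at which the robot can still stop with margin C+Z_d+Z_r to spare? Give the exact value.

v_R_max = 1 m/s = 1.0000 m/s

at the boundary: (1/8)·v² + (3/10)·v + (-17/40) = 0
  disc = (3/10)² − 4·(1/8)·(-17/40) = 121/400 ; √disc = 11/20
  v_R = (−(3/10) + 11/20) / (2·(1/8)) = 1 m/s
check:
T_s = v_R/a_R = 1/4 = 0.2500 s
robot in T_r: 1.0000·0.1500 = 0.1500 m
robot under decel: 1.0000²/(2·4.0000) = 0.1250 m
person approaches 0.6000·(0.1500+0.2500) = 0.2400 m
residual clearance needed = 0.0400+0.0400+0.0300 = 0.1100 m
sum ≈ 0.1500+0.1250+0.2400+0.1100 ≈ 0.6250 m = S ✓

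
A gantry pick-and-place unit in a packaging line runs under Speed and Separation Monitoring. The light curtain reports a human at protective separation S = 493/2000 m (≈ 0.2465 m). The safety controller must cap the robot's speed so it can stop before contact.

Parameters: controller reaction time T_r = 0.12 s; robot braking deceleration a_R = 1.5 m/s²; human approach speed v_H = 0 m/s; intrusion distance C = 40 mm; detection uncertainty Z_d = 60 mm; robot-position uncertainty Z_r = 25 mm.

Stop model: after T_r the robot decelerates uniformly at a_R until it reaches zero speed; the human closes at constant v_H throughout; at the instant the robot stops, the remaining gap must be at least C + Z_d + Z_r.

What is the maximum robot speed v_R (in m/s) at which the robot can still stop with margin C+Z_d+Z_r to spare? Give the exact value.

v_R_max = 9/20 m/s = 0.4500 m/s

quadratic (1/3)·v² + (3/25)·v + (-243/2000) = 0
  disc = (3/25)² − 4·(1/3)·(-243/2000) = 441/2500 ; √disc = 21/50
  v_R = (−(3/25) + 21/50) / (2·(1/3)) = 9/20 m/s
check:
T_s = v_R/a_R = (9/20)/(3/2) = 0.3000 s
reaction-phase robot travel = 0.4500·0.1200 = 0.0540 m
robot under decel: 0.4500²/(2·1.5000) = 0.0675 m
human closes 0.0000·0.4200 = 0.0000 m
residual clearance needed = 0.0400+0.0600+0.0250 = 0.1250 m
sum ≈ 0.0540+0.0675+0.0000+0.1250 ≈ 0.2465 m = S ✓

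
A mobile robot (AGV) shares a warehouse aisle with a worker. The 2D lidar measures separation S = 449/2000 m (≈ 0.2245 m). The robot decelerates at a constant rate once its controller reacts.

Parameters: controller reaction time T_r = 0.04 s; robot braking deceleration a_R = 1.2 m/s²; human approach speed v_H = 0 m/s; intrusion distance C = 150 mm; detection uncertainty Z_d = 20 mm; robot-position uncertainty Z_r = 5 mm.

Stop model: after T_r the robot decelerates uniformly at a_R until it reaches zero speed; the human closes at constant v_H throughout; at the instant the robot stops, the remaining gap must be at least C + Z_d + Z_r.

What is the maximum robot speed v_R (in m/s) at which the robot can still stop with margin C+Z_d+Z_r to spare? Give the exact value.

quadratic (5/12)·v² + (1/25)·v + (-99/2000) = 0
  disc = (1/25)² − 4·(5/12)·(-99/2000) = 841/10000 ; √disc = 29/100
  v_R = (−(1/25) + 29/100) / (2·(5/12)) = 3/10 m/s
check:
braking lasts T_s = (3/10)/(6/5) = 0.2500 s
robot in T_r: 0.3000·0.0400 = 0.0120 m
robot under decel: 0.3000²/(2·1.2000) = 0.0375 m
human closes 0.0000·0.2900 = 0.0000 m
residual clearance needed = 0.1500+0.0200+0.0050 = 0.1750 m
sum ≈ 0.0120+0.0375+0.0000+0.1750 ≈ 0.2245 m = S ✓

v_R_max = 3/10 m/s = 0.3000 m/s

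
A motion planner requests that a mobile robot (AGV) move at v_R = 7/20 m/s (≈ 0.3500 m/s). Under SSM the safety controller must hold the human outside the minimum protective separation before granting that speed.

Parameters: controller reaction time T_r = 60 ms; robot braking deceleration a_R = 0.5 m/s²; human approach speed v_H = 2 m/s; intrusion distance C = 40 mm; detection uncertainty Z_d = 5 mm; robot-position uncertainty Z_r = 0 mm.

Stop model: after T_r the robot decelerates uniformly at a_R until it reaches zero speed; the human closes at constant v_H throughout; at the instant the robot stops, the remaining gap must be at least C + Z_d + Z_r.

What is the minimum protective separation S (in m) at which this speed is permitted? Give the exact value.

S_min = 3417/2000 m = 1.7085 m

braking lasts T_s = (7/20)/(1/2) = 0.7000 s
robot covers v_R·T_r = 0.3500·0.0600 = 0.0210 m before braking
braking distance = 0.3500²/(2·0.5000) = 0.1225 m
human over T_r+T_s: 2.0000·(0.0600+0.7000) = 1.5200 m
residual clearance needed = 0.0400+0.0050+0.0000 = 0.0450 m
S_min ≈ 0.0210+0.1225+1.5200+0.0450  ⇒  S_min = 3417/2000 m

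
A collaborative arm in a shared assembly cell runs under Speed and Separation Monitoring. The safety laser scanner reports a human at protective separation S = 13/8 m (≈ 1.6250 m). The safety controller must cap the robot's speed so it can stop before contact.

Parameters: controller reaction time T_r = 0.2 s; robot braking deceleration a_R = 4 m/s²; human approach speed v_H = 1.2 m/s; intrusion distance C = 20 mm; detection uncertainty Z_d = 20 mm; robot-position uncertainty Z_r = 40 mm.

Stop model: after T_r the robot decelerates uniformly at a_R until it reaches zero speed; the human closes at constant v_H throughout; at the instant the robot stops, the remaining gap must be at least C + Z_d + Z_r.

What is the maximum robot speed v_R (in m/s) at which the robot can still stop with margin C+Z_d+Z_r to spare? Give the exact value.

quadratic (1/8)·v² + (1/2)·v + (-261/200) = 0
  disc = (1/2)² − 4·(1/8)·(-261/200) = 361/400 ; √disc = 19/20
  v_R = (−(1/2) + 19/20) / (2·(1/8)) = 9/5 m/s
check:
T_s = v_R/a_R = (9/5)/4 = 0.4500 s
robot covers v_R·T_r = 1.8000·0.2000 = 0.3600 m before braking
robot under decel: 1.8000²/(2·4.0000) = 0.4050 m
person approaches 1.2000·(0.2000+0.4500) = 0.7800 m
margins: 0.0200+0.0200+0.0400 = 0.0800 m
sum ≈ 0.3600+0.4050+0.7800+0.0800 ≈ 1.6250 m = S ✓

v_R_max = 9/5 m/s = 1.8000 m/s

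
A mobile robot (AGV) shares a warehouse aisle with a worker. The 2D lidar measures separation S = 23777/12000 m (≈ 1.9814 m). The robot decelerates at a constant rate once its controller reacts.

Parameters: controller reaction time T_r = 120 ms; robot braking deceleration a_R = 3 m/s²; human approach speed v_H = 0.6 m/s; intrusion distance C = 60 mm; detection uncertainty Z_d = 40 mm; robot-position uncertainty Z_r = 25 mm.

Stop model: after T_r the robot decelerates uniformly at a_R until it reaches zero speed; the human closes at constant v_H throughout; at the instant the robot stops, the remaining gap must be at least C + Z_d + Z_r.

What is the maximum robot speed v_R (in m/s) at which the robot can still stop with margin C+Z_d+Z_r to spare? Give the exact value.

v_R_max = 49/20 m/s = 2.4500 m/s

collect terms ⇒ (1/6)·v_R² + (8/25)·v_R + (-21413/12000) = 0
  disc = (8/25)² − 4·(1/6)·(-21413/12000) = 116281/90000 ; √disc = 341/300
  v_R = (−(8/25) + 341/300) / (2·(1/6)) = 49/20 m/s
check:
stop time T_s = (49/20)/3 = 0.8167 s
robot in T_r: 2.4500·0.1200 = 0.2940 m
robot under decel: 2.4500²/(2·3.0000) = 1.0004 m
human over T_r+T_s: 0.6000·(0.1200+0.8167) = 0.5620 m
C+Z_d+Z_r = 0.0600+0.0400+0.0250 = 0.1250 m
sum ≈ 0.2940+1.0004+0.5620+0.1250 ≈ 1.9814 m = S ✓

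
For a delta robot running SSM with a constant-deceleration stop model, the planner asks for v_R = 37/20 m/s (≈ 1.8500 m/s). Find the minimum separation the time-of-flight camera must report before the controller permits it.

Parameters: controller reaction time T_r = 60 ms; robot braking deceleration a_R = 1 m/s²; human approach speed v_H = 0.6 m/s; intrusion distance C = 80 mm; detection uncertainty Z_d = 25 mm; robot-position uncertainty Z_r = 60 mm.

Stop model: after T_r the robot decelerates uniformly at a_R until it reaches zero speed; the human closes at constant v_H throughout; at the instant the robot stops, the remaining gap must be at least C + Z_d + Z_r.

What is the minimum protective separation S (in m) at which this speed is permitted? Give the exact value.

stop time T_s = (37/20)/1 = 1.8500 s
reaction-phase robot travel = 1.8500·0.0600 = 0.1110 m
robot under decel: 1.8500²/(2·1.0000) = 1.7112 m
human over T_r+T_s: 0.6000·(0.0600+1.8500) = 1.1460 m
residual clearance needed = 0.0800+0.0250+0.0600 = 0.1650 m
S_min ≈ 0.1110+1.7112+1.1460+0.1650  ⇒  S_min = 12533/4000 m

S_min = 12533/4000 m = 3.1332 m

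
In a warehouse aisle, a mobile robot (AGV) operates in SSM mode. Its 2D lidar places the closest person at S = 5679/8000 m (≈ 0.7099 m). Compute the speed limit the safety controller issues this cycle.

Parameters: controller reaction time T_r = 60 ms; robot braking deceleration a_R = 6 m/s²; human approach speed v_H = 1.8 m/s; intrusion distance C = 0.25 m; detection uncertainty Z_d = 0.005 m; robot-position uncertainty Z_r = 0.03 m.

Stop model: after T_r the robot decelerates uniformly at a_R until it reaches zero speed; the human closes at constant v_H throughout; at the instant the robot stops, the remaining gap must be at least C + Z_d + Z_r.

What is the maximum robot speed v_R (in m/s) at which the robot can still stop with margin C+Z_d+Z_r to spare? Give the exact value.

quadratic (1/12)·v² + (9/25)·v + (-507/1600) = 0
  disc = (9/25)² − 4·(1/12)·(-507/1600) = 9409/40000 ; √disc = 97/200
  v_R = (−(9/25) + 97/200) / (2·(1/12)) = 3/4 m/s
check:
braking lasts T_s = (3/4)/6 = 0.1250 s
robot in T_r: 0.7500·0.0600 = 0.0450 m
robot under decel: 0.7500²/(2·6.0000) = 0.0469 m
human closes 1.8000·0.1850 = 0.3330 m
C+Z_d+Z_r = 0.2500+0.0050+0.0300 = 0.2850 m
sum ≈ 0.0450+0.0469+0.3330+0.2850 ≈ 0.7099 m = S ✓

v_R_max = 3/4 m/s = 0.7500 m/s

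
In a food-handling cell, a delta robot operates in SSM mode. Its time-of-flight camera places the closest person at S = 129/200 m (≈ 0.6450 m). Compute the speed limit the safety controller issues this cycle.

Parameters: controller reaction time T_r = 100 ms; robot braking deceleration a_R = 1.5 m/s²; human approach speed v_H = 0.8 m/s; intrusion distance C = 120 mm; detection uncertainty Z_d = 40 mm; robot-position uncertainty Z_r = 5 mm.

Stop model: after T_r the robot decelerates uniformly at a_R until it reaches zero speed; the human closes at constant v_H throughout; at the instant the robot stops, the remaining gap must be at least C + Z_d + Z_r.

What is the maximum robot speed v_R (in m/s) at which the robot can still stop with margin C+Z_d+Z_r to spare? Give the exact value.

collect terms ⇒ (1/3)·v_R² + (19/30)·v_R + (-2/5) = 0
  disc = (19/30)² − 4·(1/3)·(-2/5) = 841/900 ; √disc = 29/30
  v_R = (−(19/30) + 29/30) / (2·(1/3)) = 1/2 m/s
check:
stop time T_s = (1/2)/(3/2) = 0.3333 s
robot covers v_R·T_r = 0.5000·0.1000 = 0.0500 m before braking
braking distance = 0.5000²/(2·1.5000) = 0.0833 m
person approaches 0.8000·(0.1000+0.3333) = 0.3467 m
margins: 0.1200+0.0400+0.0050 = 0.1650 m
sum ≈ 0.0500+0.0833+0.3467+0.1650 ≈ 0.6450 m = S ✓

v_R_max = 1/2 m/s = 0.5000 m/s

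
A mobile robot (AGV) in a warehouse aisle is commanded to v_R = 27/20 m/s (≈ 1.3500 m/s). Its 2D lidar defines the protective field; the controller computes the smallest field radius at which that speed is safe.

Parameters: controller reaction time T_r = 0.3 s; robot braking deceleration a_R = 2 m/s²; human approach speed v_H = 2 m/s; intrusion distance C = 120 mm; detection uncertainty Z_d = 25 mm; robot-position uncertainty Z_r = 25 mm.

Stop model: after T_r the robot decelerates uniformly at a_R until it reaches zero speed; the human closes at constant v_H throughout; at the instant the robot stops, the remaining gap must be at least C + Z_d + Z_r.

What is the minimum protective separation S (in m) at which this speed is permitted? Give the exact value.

braking lasts T_s = (27/20)/2 = 0.6750 s
robot covers v_R·T_r = 1.3500·0.3000 = 0.4050 m before braking
robot under decel: 1.3500²/(2·2.0000) = 0.4556 m
human over T_r+T_s: 2.0000·(0.3000+0.6750) = 1.9500 m
C+Z_d+Z_r = 0.1200+0.0250+0.0250 = 0.1700 m
S_min ≈ 0.4050+0.4556+1.9500+0.1700  ⇒  S_min = 4769/1600 m

S_min = 4769/1600 m = 2.9806 m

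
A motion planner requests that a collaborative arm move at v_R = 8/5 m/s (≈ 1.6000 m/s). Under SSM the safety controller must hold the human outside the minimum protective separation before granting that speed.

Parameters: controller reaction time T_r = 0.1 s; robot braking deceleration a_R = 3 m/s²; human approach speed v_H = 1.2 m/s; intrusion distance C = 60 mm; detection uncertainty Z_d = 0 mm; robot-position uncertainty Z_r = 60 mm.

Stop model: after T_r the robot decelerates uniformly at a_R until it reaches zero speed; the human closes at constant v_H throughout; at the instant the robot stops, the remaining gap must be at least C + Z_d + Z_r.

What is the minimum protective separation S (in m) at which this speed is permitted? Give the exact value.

S_min = 22/15 m = 1.4667 m

T_s = v_R/a_R = (8/5)/3 = 0.5333 s
reaction-phase robot travel = 1.6000·0.1000 = 0.1600 m
robot under decel: 1.6000²/(2·3.0000) = 0.4267 m
person approaches 1.2000·(0.1000+0.5333) = 0.7600 m
residual clearance needed = 0.0600+0.0000+0.0600 = 0.1200 m
S_min ≈ 0.1600+0.4267+0.7600+0.1200  ⇒  S_min = 22/15 m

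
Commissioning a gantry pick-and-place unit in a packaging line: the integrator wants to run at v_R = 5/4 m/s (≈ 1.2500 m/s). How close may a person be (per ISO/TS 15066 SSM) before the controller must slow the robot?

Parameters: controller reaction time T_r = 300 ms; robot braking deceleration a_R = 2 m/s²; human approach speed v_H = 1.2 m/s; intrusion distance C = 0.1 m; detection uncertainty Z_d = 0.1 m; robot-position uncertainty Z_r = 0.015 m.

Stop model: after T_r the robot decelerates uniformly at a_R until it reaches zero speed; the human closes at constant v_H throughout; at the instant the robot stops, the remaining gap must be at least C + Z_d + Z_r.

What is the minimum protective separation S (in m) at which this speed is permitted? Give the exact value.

S_min = 669/320 m = 2.0906 m

stop time T_s = (5/4)/2 = 0.6250 s
robot in T_r: 1.2500·0.3000 = 0.3750 m
robot covers 1.2500·0.6250 − ½·2.0000·0.6250² = 0.3906 m while stopping
person approaches 1.2000·(0.3000+0.6250) = 1.1100 m
residual clearance needed = 0.1000+0.1000+0.0150 = 0.2150 m
S_min ≈ 0.3750+0.3906+1.1100+0.2150  ⇒  S_min = 669/320 m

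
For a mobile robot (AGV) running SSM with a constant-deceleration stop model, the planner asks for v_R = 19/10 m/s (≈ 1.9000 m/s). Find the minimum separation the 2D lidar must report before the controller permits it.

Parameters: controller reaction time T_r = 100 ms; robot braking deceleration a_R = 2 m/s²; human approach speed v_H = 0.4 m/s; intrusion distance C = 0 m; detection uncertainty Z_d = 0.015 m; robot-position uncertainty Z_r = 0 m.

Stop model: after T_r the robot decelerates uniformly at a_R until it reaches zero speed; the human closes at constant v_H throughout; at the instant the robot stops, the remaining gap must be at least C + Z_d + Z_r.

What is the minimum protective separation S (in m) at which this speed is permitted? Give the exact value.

braking lasts T_s = (19/10)/2 = 0.9500 s
robot in T_r: 1.9000·0.1000 = 0.1900 m
robot under decel: 1.9000²/(2·2.0000) = 0.9025 m
person approaches 0.4000·(0.1000+0.9500) = 0.4200 m
margins: 0.0000+0.0150+0.0000 = 0.0150 m
S_min ≈ 0.1900+0.9025+0.4200+0.0150  ⇒  S_min = 611/400 m

S_min = 611/400 m = 1.5275 m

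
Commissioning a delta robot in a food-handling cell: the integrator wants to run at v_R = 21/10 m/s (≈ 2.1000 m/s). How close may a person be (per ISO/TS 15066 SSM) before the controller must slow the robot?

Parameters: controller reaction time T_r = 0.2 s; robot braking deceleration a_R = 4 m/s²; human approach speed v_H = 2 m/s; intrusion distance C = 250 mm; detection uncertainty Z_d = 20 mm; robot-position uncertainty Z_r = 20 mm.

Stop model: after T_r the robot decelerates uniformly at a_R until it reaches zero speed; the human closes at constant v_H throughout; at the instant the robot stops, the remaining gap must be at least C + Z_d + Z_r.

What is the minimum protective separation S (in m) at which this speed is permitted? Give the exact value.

S_min = 2169/800 m = 2.7113 m

stop time T_s = (21/10)/4 = 0.5250 s
robot in T_r: 2.1000·0.2000 = 0.4200 m
braking distance = 2.1000²/(2·4.0000) = 0.5513 m
person approaches 2.0000·(0.2000+0.5250) = 1.4500 m
C+Z_d+Z_r = 0.2500+0.0200+0.0200 = 0.2900 m
S_min ≈ 0.4200+0.5513+1.4500+0.2900  ⇒  S_min = 2169/800 m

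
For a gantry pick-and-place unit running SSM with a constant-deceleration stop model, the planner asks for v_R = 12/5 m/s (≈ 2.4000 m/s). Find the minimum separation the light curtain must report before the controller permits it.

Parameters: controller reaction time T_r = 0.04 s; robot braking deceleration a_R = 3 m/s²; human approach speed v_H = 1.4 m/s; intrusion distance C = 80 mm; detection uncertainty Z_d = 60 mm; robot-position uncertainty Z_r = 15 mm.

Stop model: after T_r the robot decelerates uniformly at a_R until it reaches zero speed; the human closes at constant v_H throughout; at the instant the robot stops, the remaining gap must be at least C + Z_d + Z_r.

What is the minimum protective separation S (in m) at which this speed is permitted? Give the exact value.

stop time T_s = (12/5)/3 = 0.8000 s
robot in T_r: 2.4000·0.0400 = 0.0960 m
braking distance = 2.4000²/(2·3.0000) = 0.9600 m
person approaches 1.4000·(0.0400+0.8000) = 1.1760 m
residual clearance needed = 0.0800+0.0600+0.0150 = 0.1550 m
S_min ≈ 0.0960+0.9600+1.1760+0.1550  ⇒  S_min = 2387/1000 m

S_min = 2387/1000 m = 2.3870 m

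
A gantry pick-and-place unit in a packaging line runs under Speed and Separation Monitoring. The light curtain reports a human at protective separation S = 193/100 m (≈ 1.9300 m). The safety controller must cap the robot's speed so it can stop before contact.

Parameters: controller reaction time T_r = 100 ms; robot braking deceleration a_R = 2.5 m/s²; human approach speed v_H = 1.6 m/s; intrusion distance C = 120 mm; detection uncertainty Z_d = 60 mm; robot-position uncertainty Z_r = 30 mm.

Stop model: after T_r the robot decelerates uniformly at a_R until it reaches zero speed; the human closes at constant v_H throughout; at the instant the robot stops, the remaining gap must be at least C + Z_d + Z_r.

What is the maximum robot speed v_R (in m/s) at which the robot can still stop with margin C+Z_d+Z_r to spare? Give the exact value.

collect terms ⇒ (1/5)·v_R² + (37/50)·v_R + (-39/25) = 0
  disc = (37/50)² − 4·(1/5)·(-39/25) = 4489/2500 ; √disc = 67/50
  v_R = (−(37/50) + 67/50) / (2·(1/5)) = 3/2 m/s
check:
braking lasts T_s = (3/2)/(5/2) = 0.6000 s
reaction-phase robot travel = 1.5000·0.1000 = 0.1500 m
robot covers 1.5000·0.6000 − ½·2.5000·0.6000² = 0.4500 m while stopping
human closes 1.6000·0.7000 = 1.1200 m
C+Z_d+Z_r = 0.1200+0.0600+0.0300 = 0.2100 m
sum ≈ 0.1500+0.4500+1.1200+0.2100 ≈ 1.9300 m = S ✓

v_R_max = 3/2 m/s = 1.5000 m/s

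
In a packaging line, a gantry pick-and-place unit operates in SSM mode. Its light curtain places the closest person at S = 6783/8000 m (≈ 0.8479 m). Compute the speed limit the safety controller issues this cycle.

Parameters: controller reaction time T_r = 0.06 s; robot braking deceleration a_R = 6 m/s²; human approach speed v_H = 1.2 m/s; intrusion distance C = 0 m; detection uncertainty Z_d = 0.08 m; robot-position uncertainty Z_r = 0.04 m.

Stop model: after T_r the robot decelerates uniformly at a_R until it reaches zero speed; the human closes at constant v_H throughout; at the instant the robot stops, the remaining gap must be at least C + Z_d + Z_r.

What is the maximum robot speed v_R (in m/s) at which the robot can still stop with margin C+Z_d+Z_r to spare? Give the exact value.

v_R_max = 33/20 m/s = 1.6500 m/s

collect terms ⇒ (1/12)·v_R² + (13/50)·v_R + (-5247/8000) = 0
  disc = (13/50)² − 4·(1/12)·(-5247/8000) = 11449/40000 ; √disc = 107/200
  v_R = (−(13/50) + 107/200) / (2·(1/12)) = 33/20 m/s
check:
braking lasts T_s = (33/20)/6 = 0.2750 s
robot in T_r: 1.6500·0.0600 = 0.0990 m
robot under decel: 1.6500²/(2·6.0000) = 0.2269 m
person approaches 1.2000·(0.0600+0.2750) = 0.4020 m
residual clearance needed = 0.0000+0.0800+0.0400 = 0.1200 m
sum ≈ 0.0990+0.2269+0.4020+0.1200 ≈ 0.8479 m = S ✓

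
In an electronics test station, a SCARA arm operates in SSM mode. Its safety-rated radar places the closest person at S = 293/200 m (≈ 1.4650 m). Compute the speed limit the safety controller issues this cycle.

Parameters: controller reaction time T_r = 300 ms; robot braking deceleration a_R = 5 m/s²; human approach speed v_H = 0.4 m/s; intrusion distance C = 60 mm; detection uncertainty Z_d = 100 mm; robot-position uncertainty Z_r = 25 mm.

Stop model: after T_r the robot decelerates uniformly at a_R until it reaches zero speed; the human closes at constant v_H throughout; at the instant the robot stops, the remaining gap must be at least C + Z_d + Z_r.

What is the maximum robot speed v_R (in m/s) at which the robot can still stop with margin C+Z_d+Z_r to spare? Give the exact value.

v_R_max = 2 m/s = 2.0000 m/s

collect terms ⇒ (1/10)·v_R² + (19/50)·v_R + (-29/25) = 0
  disc = (19/50)² − 4·(1/10)·(-29/25) = 1521/2500 ; √disc = 39/50
  v_R = (−(19/50) + 39/50) / (2·(1/10)) = 2 m/s
check:
stop time T_s = 2/5 = 0.4000 s
robot in T_r: 2.0000·0.3000 = 0.6000 m
braking distance = 2.0000²/(2·5.0000) = 0.4000 m
human closes 0.4000·0.7000 = 0.2800 m
residual clearance needed = 0.0600+0.1000+0.0250 = 0.1850 m
sum ≈ 0.6000+0.4000+0.2800+0.1850 ≈ 1.4650 m = S ✓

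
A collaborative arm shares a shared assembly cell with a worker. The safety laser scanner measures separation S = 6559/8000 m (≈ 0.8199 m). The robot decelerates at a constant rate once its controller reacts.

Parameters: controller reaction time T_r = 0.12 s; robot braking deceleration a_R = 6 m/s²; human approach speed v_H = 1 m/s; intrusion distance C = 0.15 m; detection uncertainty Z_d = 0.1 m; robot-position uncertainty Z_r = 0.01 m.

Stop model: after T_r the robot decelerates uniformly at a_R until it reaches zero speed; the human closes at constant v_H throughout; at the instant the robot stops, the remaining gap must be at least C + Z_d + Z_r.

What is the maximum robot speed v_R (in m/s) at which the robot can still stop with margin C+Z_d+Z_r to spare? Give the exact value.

quadratic (1/12)·v² + (43/150)·v + (-3519/8000) = 0
  disc = (43/150)² − 4·(1/12)·(-3519/8000) = 82369/360000 ; √disc = 287/600
  v_R = (−(43/150) + 287/600) / (2·(1/12)) = 23/20 m/s
check:
T_s = v_R/a_R = (23/20)/6 = 0.1917 s
reaction-phase robot travel = 1.1500·0.1200 = 0.1380 m
robot covers 1.1500·0.1917 − ½·6.0000·0.1917² = 0.1102 m while stopping
human over T_r+T_s: 1.0000·(0.1200+0.1917) = 0.3117 m
residual clearance needed = 0.1500+0.1000+0.0100 = 0.2600 m
sum ≈ 0.1380+0.1102+0.3117+0.2600 ≈ 0.8199 m = S ✓

v_R_max = 23/20 m/s = 1.1500 m/s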